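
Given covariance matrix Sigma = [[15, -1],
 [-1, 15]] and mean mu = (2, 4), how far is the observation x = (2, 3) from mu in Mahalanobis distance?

Step 1 — centre the observation: (x - mu) = (0, -1).

Step 2 — invert Sigma. det(Sigma) = 15·15 - (-1)² = 224.
  Sigma^{-1} = (1/det) · [[d, -b], [-b, a]] = [[0.067, 0.0045],
 [0.0045, 0.067]].

Step 3 — form the quadratic (x - mu)^T · Sigma^{-1} · (x - mu):
  Sigma^{-1} · (x - mu) = (-0.0045, -0.067).
  (x - mu)^T · [Sigma^{-1} · (x - mu)] = (0)·(-0.0045) + (-1)·(-0.067) = 0.067.

Step 4 — take square root: d = √(0.067) ≈ 0.2588.

d(x, mu) = √(0.067) ≈ 0.2588


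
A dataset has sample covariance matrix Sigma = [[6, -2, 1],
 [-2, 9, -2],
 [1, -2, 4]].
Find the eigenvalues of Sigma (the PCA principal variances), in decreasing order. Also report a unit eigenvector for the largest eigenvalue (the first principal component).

Step 1 — characteristic polynomial p(λ) = det(λI - Sigma) = λ³ - tr·λ² + c_1·λ - det, where tr = trace, c_1 = sum of the principal 2×2 minors, det = det(Sigma):
  tr = 6 + 9 + 4 = 19,
  c_1 = (6·9 - (-2)²) + (6·4 - (1)²) + (9·4 - (-2)²) = 50 + 23 + 32 = 105,
  det = 6·(9·4 - (-2)²) - (-2)·((-2)·4 - (-2)·(1)) + (1)·((-2)·(-2) - 9·(1)) = 6·(32) - (-2)·(-6) + (1)·(-5) = 175.
  So p(λ) = λ³ - 19λ² + 105λ - 175.
Step 2 — look for an integer root (rational root theorem: any rational root is an integer divisor of 175). Testing λ = 5:
  p(5) = 125 - 475 + 525 - 175 = 0  ✓
  Dividing out (λ - 5): p(λ) = (λ - 5)(λ² - 14λ + 35).
Step 3 — remaining eigenvalues from the quadratic λ² - 14λ + 35 = 0:
  Δ = 14² - 4·35 = 196 - 140 = 56,  λ = (14 ± √56)/2 = (14 ± 7.4833)/2 ≈ 10.7417 or 3.2583.
  Sorted: λ_1 = 10.7417,  λ_2 = 5,  λ_3 = 3.2583  (check: sum = 19 = tr ✓).

Step 4 — unit eigenvector for λ_1 ≈ 10.7417: v spans the null space of (Sigma - λ_1 I), whose rows are
  r_1 = (-4.7417, -2, 1),  r_2 = (-2, -1.7417, -2),  r_3 = (1, -2, -6.7417).
  v is orthogonal to every row, so take v ∝ r_1 × r_2 = ((-2)·(-2) - (1)·(-1.7417), (1)·(-2) - (-4.7417)·(-2), (-4.7417)·(-1.7417) - (-2)·(-2)) ≈ (5.7417, -11.4833, 4.2583).
  Let u = (5.7417, -11.4833, 4.2583).
  ||u|| = √((5.7417)² + (-11.4833)² + (4.2583)²) = √(182.9666) ≈ 13.5265,  v_1 = u/||u|| ≈ (0.4245, -0.8489, 0.3148) (||v_1|| = 1).

λ_1 = 10.7417,  λ_2 = 5,  λ_3 = 3.2583;  v_1 ≈ (0.4245, -0.8489, 0.3148)


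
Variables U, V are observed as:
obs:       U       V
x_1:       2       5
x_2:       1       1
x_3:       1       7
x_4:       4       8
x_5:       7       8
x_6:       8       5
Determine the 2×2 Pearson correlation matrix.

Step 1 — column means:
  mean(U) = (2 + 1 + 1 + 4 + 7 + 8) / 6 = 23/6 = 3.8333
  mean(V) = (5 + 1 + 7 + 8 + 8 + 5) / 6 = 34/6 = 5.6667

Step 2 — sample variances and covariances s[i,j] = (1/(n-1)) · Σ_k (x_{k,i} - mean_i) · (x_{k,j} - mean_j), with n-1 = 5:
  s[U,U] = ((-1.8333)·(-1.8333) + (-2.8333)·(-2.8333) + (-2.8333)·(-2.8333) + (0.1667)·(0.1667) + (3.1667)·(3.1667) + (4.1667)·(4.1667)) / 5 = 46.8333/5 = 9.3667
  s[U,V] = ((-1.8333)·(-0.6667) + (-2.8333)·(-4.6667) + (-2.8333)·(1.3333) + (0.1667)·(2.3333) + (3.1667)·(2.3333) + (4.1667)·(-0.6667)) / 5 = 15.6667/5 = 3.1333
  s[V,V] = ((-0.6667)·(-0.6667) + (-4.6667)·(-4.6667) + (1.3333)·(1.3333) + (2.3333)·(2.3333) + (2.3333)·(2.3333) + (-0.6667)·(-0.6667)) / 5 = 35.3333/5 = 7.0667
  Sample standard deviations s_i = √(s[i,i]):
  s(U) = √(9.3667) = 3.0605
  s(V) = √(7.0667) = 2.6583

Step 3 — r_{ij} = s_{ij} / (s_i · s_j):
  r[U,U] = 1 (diagonal).
  r[U,V] = 3.1333 / (3.0605 · 2.6583) = 3.1333 / 8.1358 = 0.3851
  r[V,V] = 1 (diagonal).

R is symmetric with unit diagonal. Assembling:

R = [[1, 0.3851],
 [0.3851, 1]]


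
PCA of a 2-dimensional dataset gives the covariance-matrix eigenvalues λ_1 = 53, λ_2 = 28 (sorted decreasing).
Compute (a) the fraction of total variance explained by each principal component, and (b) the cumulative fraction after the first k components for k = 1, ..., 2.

Step 1 — total variance = trace(Sigma) = Σ λ_i = 53 + 28 = 81.

Step 2 — fraction explained by component i = λ_i / Σ λ:
  PC1: 53/81 = 0.6543
  PC2: 28/81 = 0.3457

Step 3 — cumulative fraction after k components = (λ_1 + ... + λ_k) / Σ λ:
  k = 1: 53/81 = 0.6543
  k = 2: (53 + 28)/81 = 81/81 = 1

Summary (fraction, with percent):

explained: PC1 0.6543 (65.43%), PC2 0.3457 (34.57%);  cumulative: 0.6543, 1


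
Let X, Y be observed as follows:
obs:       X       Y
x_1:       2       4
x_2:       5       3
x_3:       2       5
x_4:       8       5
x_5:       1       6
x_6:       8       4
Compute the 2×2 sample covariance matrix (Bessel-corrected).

Step 1 — column means:
  mean(X) = (2 + 5 + 2 + 8 + 1 + 8) / 6 = 26/6 = 4.3333
  mean(Y) = (4 + 3 + 5 + 5 + 6 + 4) / 6 = 27/6 = 4.5

Step 2 — sample covariance S[i,j] = (1/(n-1)) · Σ_k (x_{k,i} - mean_i) · (x_{k,j} - mean_j), with n-1 = 5.
  S[X,X] = ((-2.3333)·(-2.3333) + (0.6667)·(0.6667) + (-2.3333)·(-2.3333) + (3.6667)·(3.6667) + (-3.3333)·(-3.3333) + (3.6667)·(3.6667)) / 5 = 49.3333/5 = 9.8667
  S[X,Y] = ((-2.3333)·(-0.5) + (0.6667)·(-1.5) + (-2.3333)·(0.5) + (3.6667)·(0.5) + (-3.3333)·(1.5) + (3.6667)·(-0.5)) / 5 = -6/5 = -1.2
  S[Y,Y] = ((-0.5)·(-0.5) + (-1.5)·(-1.5) + (0.5)·(0.5) + (0.5)·(0.5) + (1.5)·(1.5) + (-0.5)·(-0.5)) / 5 = 5.5/5 = 1.1

S is symmetric (S[j,i] = S[i,j]). Assembling:

S = [[9.8667, -1.2],
 [-1.2, 1.1]]


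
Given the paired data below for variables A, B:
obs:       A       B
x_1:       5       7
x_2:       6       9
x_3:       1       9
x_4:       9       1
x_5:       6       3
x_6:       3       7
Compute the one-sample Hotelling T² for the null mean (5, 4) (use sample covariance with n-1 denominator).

Step 1 — sample mean vector:
  mean(A) = (5 + 6 + 1 + 9 + 6 + 3) / 6 = 30/6 = 5
  mean(B) = (7 + 9 + 9 + 1 + 3 + 7) / 6 = 36/6 = 6
  x̄ = (5, 6),  deviation x̄ - mu_0 = (5, 6) - (5, 4) = (0, 2).

Step 2 — sample covariance matrix, S[i,j] = (1/(n-1)) · Σ_k (x_{k,i} - mean_i) · (x_{k,j} - mean_j), divisor n-1 = 5:
  S[A,A] = ((0)·(0) + (1)·(1) + (-4)·(-4) + (4)·(4) + (1)·(1) + (-2)·(-2)) / 5 = 38/5 = 7.6
  S[A,B] = ((0)·(1) + (1)·(3) + (-4)·(3) + (4)·(-5) + (1)·(-3) + (-2)·(1)) / 5 = -34/5 = -6.8
  S[B,B] = ((1)·(1) + (3)·(3) + (3)·(3) + (-5)·(-5) + (-3)·(-3) + (1)·(1)) / 5 = 54/5 = 10.8
  S = [[7.6, -6.8],
 [-6.8, 10.8]].

Step 3 — invert S. det(S) = 7.6·10.8 - (-6.8)² = 35.84.
  S^{-1} = (1/det) · [[d, -b], [-b, a]] = [[0.3013, 0.1897],
 [0.1897, 0.2121]].

Step 4 — quadratic form (x̄ - mu_0)^T · S^{-1} · (x̄ - mu_0):
  S^{-1} · (x̄ - mu_0) = (0.3795, 0.4241),
  (x̄ - mu_0)^T · [...] = (0)·(0.3795) + (2)·(0.4241) = 0.8482.

Step 5 — scale by n: T² = 6 · 0.8482 = 5.0893.

T² ≈ 5.0893


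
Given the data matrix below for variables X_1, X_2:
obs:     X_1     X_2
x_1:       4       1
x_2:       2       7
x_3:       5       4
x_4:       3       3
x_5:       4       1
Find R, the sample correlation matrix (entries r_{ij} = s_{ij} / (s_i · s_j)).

Step 1 — column means:
  mean(X_1) = (4 + 2 + 5 + 3 + 4) / 5 = 18/5 = 3.6
  mean(X_2) = (1 + 7 + 4 + 3 + 1) / 5 = 16/5 = 3.2

Step 2 — sample variances and covariances s[i,j] = (1/(n-1)) · Σ_k (x_{k,i} - mean_i) · (x_{k,j} - mean_j), with n-1 = 4:
  s[X_1,X_1] = ((0.4)·(0.4) + (-1.6)·(-1.6) + (1.4)·(1.4) + (-0.6)·(-0.6) + (0.4)·(0.4)) / 4 = 5.2/4 = 1.3
  s[X_1,X_2] = ((0.4)·(-2.2) + (-1.6)·(3.8) + (1.4)·(0.8) + (-0.6)·(-0.2) + (0.4)·(-2.2)) / 4 = -6.6/4 = -1.65
  s[X_2,X_2] = ((-2.2)·(-2.2) + (3.8)·(3.8) + (0.8)·(0.8) + (-0.2)·(-0.2) + (-2.2)·(-2.2)) / 4 = 24.8/4 = 6.2
  Sample standard deviations s_i = √(s[i,i]):
  s(X_1) = √(1.3) = 1.1402
  s(X_2) = √(6.2) = 2.49

Step 3 — r_{ij} = s_{ij} / (s_i · s_j):
  r[X_1,X_1] = 1 (diagonal).
  r[X_1,X_2] = -1.65 / (1.1402 · 2.49) = -1.65 / 2.839 = -0.5812
  r[X_2,X_2] = 1 (diagonal).

R is symmetric with unit diagonal. Assembling:

R = [[1, -0.5812],
 [-0.5812, 1]]


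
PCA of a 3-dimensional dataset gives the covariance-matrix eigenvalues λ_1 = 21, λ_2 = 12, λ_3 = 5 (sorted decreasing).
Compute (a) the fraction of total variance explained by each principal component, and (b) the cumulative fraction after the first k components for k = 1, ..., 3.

Step 1 — total variance = trace(Sigma) = Σ λ_i = 21 + 12 + 5 = 38.

Step 2 — fraction explained by component i = λ_i / Σ λ:
  PC1: 21/38 = 0.5526
  PC2: 12/38 = 0.3158
  PC3: 5/38 = 0.1316

Step 3 — cumulative fraction after k components = (λ_1 + ... + λ_k) / Σ λ:
  k = 1: 21/38 = 0.5526
  k = 2: (21 + 12)/38 = 33/38 = 0.8684
  k = 3: (21 + 12 + 5)/38 = 38/38 = 1

Summary (fraction, with percent):

explained: PC1 0.5526 (55.26%), PC2 0.3158 (31.58%), PC3 0.1316 (13.16%);  cumulative: 0.5526, 0.8684, 1


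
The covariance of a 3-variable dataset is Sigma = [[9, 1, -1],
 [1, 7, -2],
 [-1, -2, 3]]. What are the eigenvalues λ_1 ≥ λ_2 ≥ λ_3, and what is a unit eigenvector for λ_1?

Step 1 — characteristic polynomial p(λ) = det(λI - Sigma) = λ³ - tr·λ² + c_1·λ - det, where tr = trace, c_1 = sum of the principal 2×2 minors, det = det(Sigma):
  tr = 9 + 7 + 3 = 19,
  c_1 = (9·7 - (1)²) + (9·3 - (-1)²) + (7·3 - (-2)²) = 62 + 26 + 17 = 105,
  det = 9·(7·3 - (-2)²) - (1)·((1)·3 - (-2)·(-1)) + (-1)·((1)·(-2) - 7·(-1)) = 9·(17) - (1)·(1) + (-1)·(5) = 147.
  So p(λ) = λ³ - 19λ² + 105λ - 147.
Step 2 — look for an integer root (rational root theorem: any rational root is an integer divisor of 147). Testing λ = 7:
  p(7) = 343 - 931 + 735 - 147 = 0  ✓
  Dividing out (λ - 7): p(λ) = (λ - 7)(λ² - 12λ + 21).
Step 3 — remaining eigenvalues from the quadratic λ² - 12λ + 21 = 0:
  Δ = 12² - 4·21 = 144 - 84 = 60,  λ = (12 ± √60)/2 = (12 ± 7.746)/2 ≈ 9.873 or 2.127.
  Sorted: λ_1 = 9.873,  λ_2 = 7,  λ_3 = 2.127  (check: sum = 19 = tr ✓).

Step 4 — unit eigenvector for λ_1 ≈ 9.873: v spans the null space of (Sigma - λ_1 I), whose rows are
  r_1 = (-0.873, 1, -1),  r_2 = (1, -2.873, -2),  r_3 = (-1, -2, -6.873).
  v is orthogonal to every row, so take v ∝ r_1 × r_2 = ((1)·(-2) - (-1)·(-2.873), (-1)·(1) - (-0.873)·(-2), (-0.873)·(-2.873) - (1)·(1)) ≈ (-4.873, -2.746, 1.5081).
  Rescale (multiply by -1 so the first nonzero entry is positive): u = (4.873, 2.746, -1.5081).
  ||u|| = √((4.873)² + (2.746)² + (-1.5081)²) = √(33.5606) ≈ 5.7931,  v_1 = u/||u|| ≈ (0.8412, 0.474, -0.2603) (||v_1|| = 1).

λ_1 = 9.873,  λ_2 = 7,  λ_3 = 2.127;  v_1 ≈ (0.8412, 0.474, -0.2603)


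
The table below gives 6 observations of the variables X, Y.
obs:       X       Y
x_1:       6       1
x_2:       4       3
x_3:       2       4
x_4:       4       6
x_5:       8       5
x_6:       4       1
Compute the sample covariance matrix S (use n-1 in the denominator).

Step 1 — column means:
  mean(X) = (6 + 4 + 2 + 4 + 8 + 4) / 6 = 28/6 = 4.6667
  mean(Y) = (1 + 3 + 4 + 6 + 5 + 1) / 6 = 20/6 = 3.3333

Step 2 — sample covariance S[i,j] = (1/(n-1)) · Σ_k (x_{k,i} - mean_i) · (x_{k,j} - mean_j), with n-1 = 5.
  S[X,X] = ((1.3333)·(1.3333) + (-0.6667)·(-0.6667) + (-2.6667)·(-2.6667) + (-0.6667)·(-0.6667) + (3.3333)·(3.3333) + (-0.6667)·(-0.6667)) / 5 = 21.3333/5 = 4.2667
  S[X,Y] = ((1.3333)·(-2.3333) + (-0.6667)·(-0.3333) + (-2.6667)·(0.6667) + (-0.6667)·(2.6667) + (3.3333)·(1.6667) + (-0.6667)·(-2.3333)) / 5 = 0.6667/5 = 0.1333
  S[Y,Y] = ((-2.3333)·(-2.3333) + (-0.3333)·(-0.3333) + (0.6667)·(0.6667) + (2.6667)·(2.6667) + (1.6667)·(1.6667) + (-2.3333)·(-2.3333)) / 5 = 21.3333/5 = 4.2667

S is symmetric (S[j,i] = S[i,j]). Assembling:

S = [[4.2667, 0.1333],
 [0.1333, 4.2667]]


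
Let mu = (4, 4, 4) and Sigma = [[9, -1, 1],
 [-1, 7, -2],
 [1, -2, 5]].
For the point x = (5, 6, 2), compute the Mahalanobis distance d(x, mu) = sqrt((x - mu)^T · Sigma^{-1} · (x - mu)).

Step 1 — centre the observation: (x - mu) = (1, 2, -2).

Step 2 — invert Sigma (cofactor / det for 3×3, or solve directly):
  Sigma^{-1} = [[0.1144, 0.0111, -0.0185],
 [0.0111, 0.1624, 0.0627],
 [-0.0185, 0.0627, 0.2288]].

Step 3 — form the quadratic (x - mu)^T · Sigma^{-1} · (x - mu):
  Sigma^{-1} · (x - mu) = (0.1734, 0.2103, -0.3506).
  (x - mu)^T · [Sigma^{-1} · (x - mu)] = (1)·(0.1734) + (2)·(0.2103) + (-2)·(-0.3506) = 1.2952.

Step 4 — take square root: d = √(1.2952) ≈ 1.1381.

d(x, mu) = √(1.2952) ≈ 1.1381


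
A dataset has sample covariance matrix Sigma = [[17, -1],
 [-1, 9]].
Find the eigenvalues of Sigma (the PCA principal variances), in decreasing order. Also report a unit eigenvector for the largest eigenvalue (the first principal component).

Step 1 — characteristic polynomial of 2×2 Sigma:
  det(Sigma - λI) = λ² - trace · λ + det = 0.
  trace = 17 + 9 = 26, det = 17·9 - (-1)² = 152.
Step 2 — discriminant:
  Δ = trace² - 4·det = 676 - 608 = 68.
Step 3 — eigenvalues:
  λ = (trace ± √Δ)/2 = (26 ± 8.2462)/2,
  λ_1 = 17.1231,  λ_2 = 8.8769.

Step 4 — unit eigenvector for λ_1: solve (Sigma - λ_1 I)v = 0. First row:
  (17 - 17.1231)·v_x + (-1)·v_y = 0, i.e. (-0.1231)·v_x + (-1)·v_y = 0,
  so v ∝ (b, λ_1 - a) = (-1, 0.1231); multiply by -1 so the first entry is positive: u = (1, -0.1231).
  ||u|| = √((1)² + (-0.1231)²) = √(1.0152) ≈ 1.0075,
  v_1 = u/||u|| ≈ (0.9925, -0.1222) (||v_1|| = 1).

λ_1 = 17.1231,  λ_2 = 8.8769;  v_1 ≈ (0.9925, -0.1222)


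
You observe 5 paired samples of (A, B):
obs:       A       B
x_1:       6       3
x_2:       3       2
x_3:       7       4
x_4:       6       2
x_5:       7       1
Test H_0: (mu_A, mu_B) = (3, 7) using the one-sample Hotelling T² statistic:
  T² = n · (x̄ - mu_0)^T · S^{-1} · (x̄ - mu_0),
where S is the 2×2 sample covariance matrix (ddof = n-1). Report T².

Step 1 — sample mean vector:
  mean(A) = (6 + 3 + 7 + 6 + 7) / 5 = 29/5 = 5.8
  mean(B) = (3 + 2 + 4 + 2 + 1) / 5 = 12/5 = 2.4
  x̄ = (5.8, 2.4),  deviation x̄ - mu_0 = (5.8, 2.4) - (3, 7) = (2.8, -4.6).

Step 2 — sample covariance matrix, S[i,j] = (1/(n-1)) · Σ_k (x_{k,i} - mean_i) · (x_{k,j} - mean_j), divisor n-1 = 4:
  S[A,A] = ((0.2)·(0.2) + (-2.8)·(-2.8) + (1.2)·(1.2) + (0.2)·(0.2) + (1.2)·(1.2)) / 4 = 10.8/4 = 2.7
  S[A,B] = ((0.2)·(0.6) + (-2.8)·(-0.4) + (1.2)·(1.6) + (0.2)·(-0.4) + (1.2)·(-1.4)) / 4 = 1.4/4 = 0.35
  S[B,B] = ((0.6)·(0.6) + (-0.4)·(-0.4) + (1.6)·(1.6) + (-0.4)·(-0.4) + (-1.4)·(-1.4)) / 4 = 5.2/4 = 1.3
  S = [[2.7, 0.35],
 [0.35, 1.3]].

Step 3 — invert S. det(S) = 2.7·1.3 - (0.35)² = 3.3875.
  S^{-1} = (1/det) · [[d, -b], [-b, a]] = [[0.3838, -0.1033],
 [-0.1033, 0.797]].

Step 4 — quadratic form (x̄ - mu_0)^T · S^{-1} · (x̄ - mu_0):
  S^{-1} · (x̄ - mu_0) = (1.5498, -3.9557),
  (x̄ - mu_0)^T · [...] = (2.8)·(1.5498) + (-4.6)·(-3.9557) = 22.5358.

Step 5 — scale by n: T² = 5 · 22.5358 = 112.679.

T² ≈ 112.679


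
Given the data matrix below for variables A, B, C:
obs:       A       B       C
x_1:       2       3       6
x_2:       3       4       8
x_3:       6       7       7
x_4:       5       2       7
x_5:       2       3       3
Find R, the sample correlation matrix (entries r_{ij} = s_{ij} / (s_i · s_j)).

Step 1 — column means:
  mean(A) = (2 + 3 + 6 + 5 + 2) / 5 = 18/5 = 3.6
  mean(B) = (3 + 4 + 7 + 2 + 3) / 5 = 19/5 = 3.8
  mean(C) = (6 + 8 + 7 + 7 + 3) / 5 = 31/5 = 6.2

Step 2 — sample variances and covariances s[i,j] = (1/(n-1)) · Σ_k (x_{k,i} - mean_i) · (x_{k,j} - mean_j), with n-1 = 4:
  s[A,A] = ((-1.6)·(-1.6) + (-0.6)·(-0.6) + (2.4)·(2.4) + (1.4)·(1.4) + (-1.6)·(-1.6)) / 4 = 13.2/4 = 3.3
  s[A,B] = ((-1.6)·(-0.8) + (-0.6)·(0.2) + (2.4)·(3.2) + (1.4)·(-1.8) + (-1.6)·(-0.8)) / 4 = 7.6/4 = 1.9
  s[A,C] = ((-1.6)·(-0.2) + (-0.6)·(1.8) + (2.4)·(0.8) + (1.4)·(0.8) + (-1.6)·(-3.2)) / 4 = 7.4/4 = 1.85
  s[B,B] = ((-0.8)·(-0.8) + (0.2)·(0.2) + (3.2)·(3.2) + (-1.8)·(-1.8) + (-0.8)·(-0.8)) / 4 = 14.8/4 = 3.7
  s[B,C] = ((-0.8)·(-0.2) + (0.2)·(1.8) + (3.2)·(0.8) + (-1.8)·(0.8) + (-0.8)·(-3.2)) / 4 = 4.2/4 = 1.05
  s[C,C] = ((-0.2)·(-0.2) + (1.8)·(1.8) + (0.8)·(0.8) + (0.8)·(0.8) + (-3.2)·(-3.2)) / 4 = 14.8/4 = 3.7
  Sample standard deviations s_i = √(s[i,i]):
  s(A) = √(3.3) = 1.8166
  s(B) = √(3.7) = 1.9235
  s(C) = √(3.7) = 1.9235

Step 3 — r_{ij} = s_{ij} / (s_i · s_j):
  r[A,A] = 1 (diagonal).
  r[A,B] = 1.9 / (1.8166 · 1.9235) = 1.9 / 3.4943 = 0.5437
  r[A,C] = 1.85 / (1.8166 · 1.9235) = 1.85 / 3.4943 = 0.5294
  r[B,B] = 1 (diagonal).
  r[B,C] = 1.05 / (1.9235 · 1.9235) = 1.05 / 3.7 = 0.2838
  r[C,C] = 1 (diagonal).

R is symmetric with unit diagonal. Assembling:

R = [[1, 0.5437, 0.5294],
 [0.5437, 1, 0.2838],
 [0.5294, 0.2838, 1]]


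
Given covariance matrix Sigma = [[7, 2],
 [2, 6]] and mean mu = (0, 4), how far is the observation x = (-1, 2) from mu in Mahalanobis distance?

Step 1 — centre the observation: (x - mu) = (-1, -2).

Step 2 — invert Sigma. det(Sigma) = 7·6 - (2)² = 38.
  Sigma^{-1} = (1/det) · [[d, -b], [-b, a]] = [[0.1579, -0.0526],
 [-0.0526, 0.1842]].

Step 3 — form the quadratic (x - mu)^T · Sigma^{-1} · (x - mu):
  Sigma^{-1} · (x - mu) = (-0.0526, -0.3158).
  (x - mu)^T · [Sigma^{-1} · (x - mu)] = (-1)·(-0.0526) + (-2)·(-0.3158) = 0.6842.

Step 4 — take square root: d = √(0.6842) ≈ 0.8272.

d(x, mu) = √(0.6842) ≈ 0.8272


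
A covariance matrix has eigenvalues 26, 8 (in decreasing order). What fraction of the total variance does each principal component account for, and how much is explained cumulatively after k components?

Step 1 — total variance = trace(Sigma) = Σ λ_i = 26 + 8 = 34.

Step 2 — fraction explained by component i = λ_i / Σ λ:
  PC1: 26/34 = 0.7647
  PC2: 8/34 = 0.2353

Step 3 — cumulative fraction after k components = (λ_1 + ... + λ_k) / Σ λ:
  k = 1: 26/34 = 0.7647
  k = 2: (26 + 8)/34 = 34/34 = 1

Summary (fraction, with percent):

explained: PC1 0.7647 (76.47%), PC2 0.2353 (23.53%);  cumulative: 0.7647, 1


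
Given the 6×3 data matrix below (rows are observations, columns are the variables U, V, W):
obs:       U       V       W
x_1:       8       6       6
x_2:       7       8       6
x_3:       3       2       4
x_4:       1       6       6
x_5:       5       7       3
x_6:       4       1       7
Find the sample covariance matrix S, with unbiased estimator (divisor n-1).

Step 1 — column means:
  mean(U) = (8 + 7 + 3 + 1 + 5 + 4) / 6 = 28/6 = 4.6667
  mean(V) = (6 + 8 + 2 + 6 + 7 + 1) / 6 = 30/6 = 5
  mean(W) = (6 + 6 + 4 + 6 + 3 + 7) / 6 = 32/6 = 5.3333

Step 2 — sample covariance S[i,j] = (1/(n-1)) · Σ_k (x_{k,i} - mean_i) · (x_{k,j} - mean_j), with n-1 = 5.
  S[U,U] = ((3.3333)·(3.3333) + (2.3333)·(2.3333) + (-1.6667)·(-1.6667) + (-3.6667)·(-3.6667) + (0.3333)·(0.3333) + (-0.6667)·(-0.6667)) / 5 = 33.3333/5 = 6.6667
  S[U,V] = ((3.3333)·(1) + (2.3333)·(3) + (-1.6667)·(-3) + (-3.6667)·(1) + (0.3333)·(2) + (-0.6667)·(-4)) / 5 = 15/5 = 3
  S[U,W] = ((3.3333)·(0.6667) + (2.3333)·(0.6667) + (-1.6667)·(-1.3333) + (-3.6667)·(0.6667) + (0.3333)·(-2.3333) + (-0.6667)·(1.6667)) / 5 = 1.6667/5 = 0.3333
  S[V,V] = ((1)·(1) + (3)·(3) + (-3)·(-3) + (1)·(1) + (2)·(2) + (-4)·(-4)) / 5 = 40/5 = 8
  S[V,W] = ((1)·(0.6667) + (3)·(0.6667) + (-3)·(-1.3333) + (1)·(0.6667) + (2)·(-2.3333) + (-4)·(1.6667)) / 5 = -4/5 = -0.8
  S[W,W] = ((0.6667)·(0.6667) + (0.6667)·(0.6667) + (-1.3333)·(-1.3333) + (0.6667)·(0.6667) + (-2.3333)·(-2.3333) + (1.6667)·(1.6667)) / 5 = 11.3333/5 = 2.2667

S is symmetric (S[j,i] = S[i,j]). Assembling:

S = [[6.6667, 3, 0.3333],
 [3, 8, -0.8],
 [0.3333, -0.8, 2.2667]]


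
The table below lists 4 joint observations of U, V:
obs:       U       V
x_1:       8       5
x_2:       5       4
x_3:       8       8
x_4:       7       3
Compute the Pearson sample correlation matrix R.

Step 1 — column means:
  mean(U) = (8 + 5 + 8 + 7) / 4 = 28/4 = 7
  mean(V) = (5 + 4 + 8 + 3) / 4 = 20/4 = 5

Step 2 — sample variances and covariances s[i,j] = (1/(n-1)) · Σ_k (x_{k,i} - mean_i) · (x_{k,j} - mean_j), with n-1 = 3:
  s[U,U] = ((1)·(1) + (-2)·(-2) + (1)·(1) + (0)·(0)) / 3 = 6/3 = 2
  s[U,V] = ((1)·(0) + (-2)·(-1) + (1)·(3) + (0)·(-2)) / 3 = 5/3 = 1.6667
  s[V,V] = ((0)·(0) + (-1)·(-1) + (3)·(3) + (-2)·(-2)) / 3 = 14/3 = 4.6667
  Sample standard deviations s_i = √(s[i,i]):
  s(U) = √(2) = 1.4142
  s(V) = √(4.6667) = 2.1602

Step 3 — r_{ij} = s_{ij} / (s_i · s_j):
  r[U,U] = 1 (diagonal).
  r[U,V] = 1.6667 / (1.4142 · 2.1602) = 1.6667 / 3.0551 = 0.5455
  r[V,V] = 1 (diagonal).

R is symmetric with unit diagonal. Assembling:

R = [[1, 0.5455],
 [0.5455, 1]]


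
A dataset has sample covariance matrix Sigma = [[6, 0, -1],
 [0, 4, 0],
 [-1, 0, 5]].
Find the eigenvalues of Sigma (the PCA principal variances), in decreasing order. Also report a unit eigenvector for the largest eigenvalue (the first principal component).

Step 1 — characteristic polynomial p(λ) = det(λI - Sigma) = λ³ - tr·λ² + c_1·λ - det, where tr = trace, c_1 = sum of the principal 2×2 minors, det = det(Sigma):
  tr = 6 + 4 + 5 = 15,
  c_1 = (6·4 - (0)²) + (6·5 - (-1)²) + (4·5 - (0)²) = 24 + 29 + 20 = 73,
  det = 6·(4·5 - (0)²) - (0)·((0)·5 - (0)·(-1)) + (-1)·((0)·(0) - 4·(-1)) = 6·(20) - (0)·(0) + (-1)·(4) = 116.
  So p(λ) = λ³ - 15λ² + 73λ - 116.
Step 2 — look for an integer root (rational root theorem: any rational root is an integer divisor of 116). Testing λ = 4:
  p(4) = 64 - 240 + 292 - 116 = 0  ✓
  Dividing out (λ - 4): p(λ) = (λ - 4)(λ² - 11λ + 29).
Step 3 — remaining eigenvalues from the quadratic λ² - 11λ + 29 = 0:
  Δ = 11² - 4·29 = 121 - 116 = 5,  λ = (11 ± √5)/2 = (11 ± 2.2361)/2 ≈ 6.618 or 4.382.
  Sorted: λ_1 = 6.618,  λ_2 = 4.382,  λ_3 = 4  (check: sum = 15 = tr ✓).

Step 4 — unit eigenvector for λ_1 ≈ 6.618: v spans the null space of (Sigma - λ_1 I), whose rows are
  r_1 = (-0.618, 0, -1),  r_2 = (0, -2.618, 0),  r_3 = (-1, 0, -1.618).
  v is orthogonal to every row, so take v ∝ r_1 × r_2 = ((0)·(0) - (-1)·(-2.618), (-1)·(0) - (-0.618)·(0), (-0.618)·(-2.618) - (0)·(0)) ≈ (-2.618, 0, 1.618).
  Rescale (multiply by -1 so the first nonzero entry is positive): u = (2.618, 0, -1.618).
  ||u|| = √((2.618)² + (0)² + (-1.618)²) = √(9.4721) ≈ 3.0777,  v_1 = u/||u|| ≈ (0.8507, 0, -0.5257) (||v_1|| = 1).

λ_1 = 6.618,  λ_2 = 4.382,  λ_3 = 4;  v_1 ≈ (0.8507, 0, -0.5257)


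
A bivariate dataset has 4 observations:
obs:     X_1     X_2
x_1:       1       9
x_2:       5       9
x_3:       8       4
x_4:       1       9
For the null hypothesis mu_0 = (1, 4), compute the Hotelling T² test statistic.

Step 1 — sample mean vector:
  mean(X_1) = (1 + 5 + 8 + 1) / 4 = 15/4 = 3.75
  mean(X_2) = (9 + 9 + 4 + 9) / 4 = 31/4 = 7.75
  x̄ = (3.75, 7.75),  deviation x̄ - mu_0 = (3.75, 7.75) - (1, 4) = (2.75, 3.75).

Step 2 — sample covariance matrix, S[i,j] = (1/(n-1)) · Σ_k (x_{k,i} - mean_i) · (x_{k,j} - mean_j), divisor n-1 = 3:
  S[X_1,X_1] = ((-2.75)·(-2.75) + (1.25)·(1.25) + (4.25)·(4.25) + (-2.75)·(-2.75)) / 3 = 34.75/3 = 11.5833
  S[X_1,X_2] = ((-2.75)·(1.25) + (1.25)·(1.25) + (4.25)·(-3.75) + (-2.75)·(1.25)) / 3 = -21.25/3 = -7.0833
  S[X_2,X_2] = ((1.25)·(1.25) + (1.25)·(1.25) + (-3.75)·(-3.75) + (1.25)·(1.25)) / 3 = 18.75/3 = 6.25
  S = [[11.5833, -7.0833],
 [-7.0833, 6.25]].

Step 3 — invert S. det(S) = 11.5833·6.25 - (-7.0833)² = 22.2222.
  S^{-1} = (1/det) · [[d, -b], [-b, a]] = [[0.2812, 0.3187],
 [0.3187, 0.5212]].

Step 4 — quadratic form (x̄ - mu_0)^T · S^{-1} · (x̄ - mu_0):
  S^{-1} · (x̄ - mu_0) = (1.9687, 2.8312),
  (x̄ - mu_0)^T · [...] = (2.75)·(1.9687) + (3.75)·(2.8312) = 16.0312.

Step 5 — scale by n: T² = 4 · 16.0312 = 64.125.

T² ≈ 64.125


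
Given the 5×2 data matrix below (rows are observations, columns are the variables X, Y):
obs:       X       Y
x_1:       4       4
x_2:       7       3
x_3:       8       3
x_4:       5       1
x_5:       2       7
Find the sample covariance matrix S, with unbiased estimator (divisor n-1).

Step 1 — column means:
  mean(X) = (4 + 7 + 8 + 5 + 2) / 5 = 26/5 = 5.2
  mean(Y) = (4 + 3 + 3 + 1 + 7) / 5 = 18/5 = 3.6

Step 2 — sample covariance S[i,j] = (1/(n-1)) · Σ_k (x_{k,i} - mean_i) · (x_{k,j} - mean_j), with n-1 = 4.
  S[X,X] = ((-1.2)·(-1.2) + (1.8)·(1.8) + (2.8)·(2.8) + (-0.2)·(-0.2) + (-3.2)·(-3.2)) / 4 = 22.8/4 = 5.7
  S[X,Y] = ((-1.2)·(0.4) + (1.8)·(-0.6) + (2.8)·(-0.6) + (-0.2)·(-2.6) + (-3.2)·(3.4)) / 4 = -13.6/4 = -3.4
  S[Y,Y] = ((0.4)·(0.4) + (-0.6)·(-0.6) + (-0.6)·(-0.6) + (-2.6)·(-2.6) + (3.4)·(3.4)) / 4 = 19.2/4 = 4.8

S is symmetric (S[j,i] = S[i,j]). Assembling:

S = [[5.7, -3.4],
 [-3.4, 4.8]]


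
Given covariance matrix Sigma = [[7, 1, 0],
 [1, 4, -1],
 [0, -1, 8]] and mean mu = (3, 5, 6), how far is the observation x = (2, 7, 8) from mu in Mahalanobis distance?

Step 1 — centre the observation: (x - mu) = (-1, 2, 2).

Step 2 — invert Sigma (cofactor / det for 3×3, or solve directly):
  Sigma^{-1} = [[0.1483, -0.0383, -0.0048],
 [-0.0383, 0.2679, 0.0335],
 [-0.0048, 0.0335, 0.1292]].

Step 3 — form the quadratic (x - mu)^T · Sigma^{-1} · (x - mu):
  Sigma^{-1} · (x - mu) = (-0.2344, 0.6411, 0.3301).
  (x - mu)^T · [Sigma^{-1} · (x - mu)] = (-1)·(-0.2344) + (2)·(0.6411) + (2)·(0.3301) = 2.177.

Step 4 — take square root: d = √(2.177) ≈ 1.4755.

d(x, mu) = √(2.177) ≈ 1.4755


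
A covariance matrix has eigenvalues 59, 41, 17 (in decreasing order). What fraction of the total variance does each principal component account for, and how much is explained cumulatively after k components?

Step 1 — total variance = trace(Sigma) = Σ λ_i = 59 + 41 + 17 = 117.

Step 2 — fraction explained by component i = λ_i / Σ λ:
  PC1: 59/117 = 0.5043
  PC2: 41/117 = 0.3504
  PC3: 17/117 = 0.1453

Step 3 — cumulative fraction after k components = (λ_1 + ... + λ_k) / Σ λ:
  k = 1: 59/117 = 0.5043
  k = 2: (59 + 41)/117 = 100/117 = 0.8547
  k = 3: (59 + 41 + 17)/117 = 117/117 = 1

Summary (fraction, with percent):

explained: PC1 0.5043 (50.43%), PC2 0.3504 (35.04%), PC3 0.1453 (14.53%);  cumulative: 0.5043, 0.8547, 1


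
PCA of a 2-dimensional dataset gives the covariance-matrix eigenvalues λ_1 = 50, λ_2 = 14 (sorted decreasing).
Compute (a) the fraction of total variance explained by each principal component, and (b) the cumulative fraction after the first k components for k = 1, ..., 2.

Step 1 — total variance = trace(Sigma) = Σ λ_i = 50 + 14 = 64.

Step 2 — fraction explained by component i = λ_i / Σ λ:
  PC1: 50/64 = 0.7812
  PC2: 14/64 = 0.2188

Step 3 — cumulative fraction after k components = (λ_1 + ... + λ_k) / Σ λ:
  k = 1: 50/64 = 0.7812
  k = 2: (50 + 14)/64 = 64/64 = 1

Summary (fraction, with percent):

explained: PC1 0.7812 (78.12%), PC2 0.2188 (21.88%);  cumulative: 0.7812, 1


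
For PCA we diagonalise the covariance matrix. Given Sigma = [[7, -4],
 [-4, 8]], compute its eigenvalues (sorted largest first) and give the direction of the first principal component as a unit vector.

Step 1 — characteristic polynomial of 2×2 Sigma:
  det(Sigma - λI) = λ² - trace · λ + det = 0.
  trace = 7 + 8 = 15, det = 7·8 - (-4)² = 40.
Step 2 — discriminant:
  Δ = trace² - 4·det = 225 - 160 = 65.
Step 3 — eigenvalues:
  λ = (trace ± √Δ)/2 = (15 ± 8.0623)/2,
  λ_1 = 11.5311,  λ_2 = 3.4689.

Step 4 — unit eigenvector for λ_1: solve (Sigma - λ_1 I)v = 0. First row:
  (7 - 11.5311)·v_x + (-4)·v_y = 0, i.e. (-4.5311)·v_x + (-4)·v_y = 0,
  so v ∝ (b, λ_1 - a) = (-4, 4.5311); multiply by -1 so the first entry is positive: u = (4, -4.5311).
  ||u|| = √((4)² + (-4.5311)²) = √(36.5311) ≈ 6.0441,
  v_1 = u/||u|| ≈ (0.6618, -0.7497) (||v_1|| = 1).

λ_1 = 11.5311,  λ_2 = 3.4689;  v_1 ≈ (0.6618, -0.7497)


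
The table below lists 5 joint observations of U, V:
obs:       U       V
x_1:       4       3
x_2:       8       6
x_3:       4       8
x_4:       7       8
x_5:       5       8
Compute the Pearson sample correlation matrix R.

Step 1 — column means:
  mean(U) = (4 + 8 + 4 + 7 + 5) / 5 = 28/5 = 5.6
  mean(V) = (3 + 6 + 8 + 8 + 8) / 5 = 33/5 = 6.6

Step 2 — sample variances and covariances s[i,j] = (1/(n-1)) · Σ_k (x_{k,i} - mean_i) · (x_{k,j} - mean_j), with n-1 = 4:
  s[U,U] = ((-1.6)·(-1.6) + (2.4)·(2.4) + (-1.6)·(-1.6) + (1.4)·(1.4) + (-0.6)·(-0.6)) / 4 = 13.2/4 = 3.3
  s[U,V] = ((-1.6)·(-3.6) + (2.4)·(-0.6) + (-1.6)·(1.4) + (1.4)·(1.4) + (-0.6)·(1.4)) / 4 = 3.2/4 = 0.8
  s[V,V] = ((-3.6)·(-3.6) + (-0.6)·(-0.6) + (1.4)·(1.4) + (1.4)·(1.4) + (1.4)·(1.4)) / 4 = 19.2/4 = 4.8
  Sample standard deviations s_i = √(s[i,i]):
  s(U) = √(3.3) = 1.8166
  s(V) = √(4.8) = 2.1909

Step 3 — r_{ij} = s_{ij} / (s_i · s_j):
  r[U,U] = 1 (diagonal).
  r[U,V] = 0.8 / (1.8166 · 2.1909) = 0.8 / 3.9799 = 0.201
  r[V,V] = 1 (diagonal).

R is symmetric with unit diagonal. Assembling:

R = [[1, 0.201],
 [0.201, 1]]


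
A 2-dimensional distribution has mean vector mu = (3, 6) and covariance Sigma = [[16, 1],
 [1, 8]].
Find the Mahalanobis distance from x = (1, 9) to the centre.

Step 1 — centre the observation: (x - mu) = (-2, 3).

Step 2 — invert Sigma. det(Sigma) = 16·8 - (1)² = 127.
  Sigma^{-1} = (1/det) · [[d, -b], [-b, a]] = [[0.063, -0.0079],
 [-0.0079, 0.126]].

Step 3 — form the quadratic (x - mu)^T · Sigma^{-1} · (x - mu):
  Sigma^{-1} · (x - mu) = (-0.1496, 0.3937).
  (x - mu)^T · [Sigma^{-1} · (x - mu)] = (-2)·(-0.1496) + (3)·(0.3937) = 1.4803.

Step 4 — take square root: d = √(1.4803) ≈ 1.2167.

d(x, mu) = √(1.4803) ≈ 1.2167


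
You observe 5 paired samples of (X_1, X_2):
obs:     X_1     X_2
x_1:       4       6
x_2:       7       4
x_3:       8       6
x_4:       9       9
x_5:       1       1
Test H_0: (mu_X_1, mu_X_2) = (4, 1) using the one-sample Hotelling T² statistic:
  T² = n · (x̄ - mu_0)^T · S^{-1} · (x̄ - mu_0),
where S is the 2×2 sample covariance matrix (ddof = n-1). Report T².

Step 1 — sample mean vector:
  mean(X_1) = (4 + 7 + 8 + 9 + 1) / 5 = 29/5 = 5.8
  mean(X_2) = (6 + 4 + 6 + 9 + 1) / 5 = 26/5 = 5.2
  x̄ = (5.8, 5.2),  deviation x̄ - mu_0 = (5.8, 5.2) - (4, 1) = (1.8, 4.2).

Step 2 — sample covariance matrix, S[i,j] = (1/(n-1)) · Σ_k (x_{k,i} - mean_i) · (x_{k,j} - mean_j), divisor n-1 = 4:
  S[X_1,X_1] = ((-1.8)·(-1.8) + (1.2)·(1.2) + (2.2)·(2.2) + (3.2)·(3.2) + (-4.8)·(-4.8)) / 4 = 42.8/4 = 10.7
  S[X_1,X_2] = ((-1.8)·(0.8) + (1.2)·(-1.2) + (2.2)·(0.8) + (3.2)·(3.8) + (-4.8)·(-4.2)) / 4 = 31.2/4 = 7.8
  S[X_2,X_2] = ((0.8)·(0.8) + (-1.2)·(-1.2) + (0.8)·(0.8) + (3.8)·(3.8) + (-4.2)·(-4.2)) / 4 = 34.8/4 = 8.7
  S = [[10.7, 7.8],
 [7.8, 8.7]].

Step 3 — invert S. det(S) = 10.7·8.7 - (7.8)² = 32.25.
  S^{-1} = (1/det) · [[d, -b], [-b, a]] = [[0.2698, -0.2419],
 [-0.2419, 0.3318]].

Step 4 — quadratic form (x̄ - mu_0)^T · S^{-1} · (x̄ - mu_0):
  S^{-1} · (x̄ - mu_0) = (-0.5302, 0.9581),
  (x̄ - mu_0)^T · [...] = (1.8)·(-0.5302) + (4.2)·(0.9581) = 3.0698.

Step 5 — scale by n: T² = 5 · 3.0698 = 15.3488.

T² ≈ 15.3488


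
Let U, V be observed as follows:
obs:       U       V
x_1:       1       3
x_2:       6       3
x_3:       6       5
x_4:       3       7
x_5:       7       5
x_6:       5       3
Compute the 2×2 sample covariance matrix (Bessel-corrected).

Step 1 — column means:
  mean(U) = (1 + 6 + 6 + 3 + 7 + 5) / 6 = 28/6 = 4.6667
  mean(V) = (3 + 3 + 5 + 7 + 5 + 3) / 6 = 26/6 = 4.3333

Step 2 — sample covariance S[i,j] = (1/(n-1)) · Σ_k (x_{k,i} - mean_i) · (x_{k,j} - mean_j), with n-1 = 5.
  S[U,U] = ((-3.6667)·(-3.6667) + (1.3333)·(1.3333) + (1.3333)·(1.3333) + (-1.6667)·(-1.6667) + (2.3333)·(2.3333) + (0.3333)·(0.3333)) / 5 = 25.3333/5 = 5.0667
  S[U,V] = ((-3.6667)·(-1.3333) + (1.3333)·(-1.3333) + (1.3333)·(0.6667) + (-1.6667)·(2.6667) + (2.3333)·(0.6667) + (0.3333)·(-1.3333)) / 5 = 0.6667/5 = 0.1333
  S[V,V] = ((-1.3333)·(-1.3333) + (-1.3333)·(-1.3333) + (0.6667)·(0.6667) + (2.6667)·(2.6667) + (0.6667)·(0.6667) + (-1.3333)·(-1.3333)) / 5 = 13.3333/5 = 2.6667

S is symmetric (S[j,i] = S[i,j]). Assembling:

S = [[5.0667, 0.1333],
 [0.1333, 2.6667]]


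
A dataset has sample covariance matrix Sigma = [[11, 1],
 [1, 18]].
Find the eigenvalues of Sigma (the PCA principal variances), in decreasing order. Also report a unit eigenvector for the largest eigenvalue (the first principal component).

Step 1 — characteristic polynomial of 2×2 Sigma:
  det(Sigma - λI) = λ² - trace · λ + det = 0.
  trace = 11 + 18 = 29, det = 11·18 - (1)² = 197.
Step 2 — discriminant:
  Δ = trace² - 4·det = 841 - 788 = 53.
Step 3 — eigenvalues:
  λ = (trace ± √Δ)/2 = (29 ± 7.2801)/2,
  λ_1 = 18.1401,  λ_2 = 10.8599.

Step 4 — unit eigenvector for λ_1: solve (Sigma - λ_1 I)v = 0. First row:
  (11 - 18.1401)·v_x + (1)·v_y = 0, i.e. (-7.1401)·v_x + (1)·v_y = 0,
  so v ∝ (b, λ_1 - a) = (1, 7.1401) = u.
  ||u|| = √((1)² + (7.1401)²) = √(51.9804) ≈ 7.2097,
  v_1 = u/||u|| ≈ (0.1387, 0.9903) (||v_1|| = 1).

λ_1 = 18.1401,  λ_2 = 10.8599;  v_1 ≈ (0.1387, 0.9903)


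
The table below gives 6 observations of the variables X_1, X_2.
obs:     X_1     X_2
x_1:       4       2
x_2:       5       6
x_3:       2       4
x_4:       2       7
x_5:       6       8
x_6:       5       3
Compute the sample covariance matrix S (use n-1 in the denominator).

Step 1 — column means:
  mean(X_1) = (4 + 5 + 2 + 2 + 6 + 5) / 6 = 24/6 = 4
  mean(X_2) = (2 + 6 + 4 + 7 + 8 + 3) / 6 = 30/6 = 5

Step 2 — sample covariance S[i,j] = (1/(n-1)) · Σ_k (x_{k,i} - mean_i) · (x_{k,j} - mean_j), with n-1 = 5.
  S[X_1,X_1] = ((0)·(0) + (1)·(1) + (-2)·(-2) + (-2)·(-2) + (2)·(2) + (1)·(1)) / 5 = 14/5 = 2.8
  S[X_1,X_2] = ((0)·(-3) + (1)·(1) + (-2)·(-1) + (-2)·(2) + (2)·(3) + (1)·(-2)) / 5 = 3/5 = 0.6
  S[X_2,X_2] = ((-3)·(-3) + (1)·(1) + (-1)·(-1) + (2)·(2) + (3)·(3) + (-2)·(-2)) / 5 = 28/5 = 5.6

S is symmetric (S[j,i] = S[i,j]). Assembling:

S = [[2.8, 0.6],
 [0.6, 5.6]]


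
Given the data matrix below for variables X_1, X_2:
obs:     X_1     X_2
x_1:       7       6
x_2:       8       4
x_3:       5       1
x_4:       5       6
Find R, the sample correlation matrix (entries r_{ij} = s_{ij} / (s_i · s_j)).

Step 1 — column means:
  mean(X_1) = (7 + 8 + 5 + 5) / 4 = 25/4 = 6.25
  mean(X_2) = (6 + 4 + 1 + 6) / 4 = 17/4 = 4.25

Step 2 — sample variances and covariances s[i,j] = (1/(n-1)) · Σ_k (x_{k,i} - mean_i) · (x_{k,j} - mean_j), with n-1 = 3:
  s[X_1,X_1] = ((0.75)·(0.75) + (1.75)·(1.75) + (-1.25)·(-1.25) + (-1.25)·(-1.25)) / 3 = 6.75/3 = 2.25
  s[X_1,X_2] = ((0.75)·(1.75) + (1.75)·(-0.25) + (-1.25)·(-3.25) + (-1.25)·(1.75)) / 3 = 2.75/3 = 0.9167
  s[X_2,X_2] = ((1.75)·(1.75) + (-0.25)·(-0.25) + (-3.25)·(-3.25) + (1.75)·(1.75)) / 3 = 16.75/3 = 5.5833
  Sample standard deviations s_i = √(s[i,i]):
  s(X_1) = √(2.25) = 1.5
  s(X_2) = √(5.5833) = 2.3629

Step 3 — r_{ij} = s_{ij} / (s_i · s_j):
  r[X_1,X_1] = 1 (diagonal).
  r[X_1,X_2] = 0.9167 / (1.5 · 2.3629) = 0.9167 / 3.5444 = 0.2586
  r[X_2,X_2] = 1 (diagonal).

R is symmetric with unit diagonal. Assembling:

R = [[1, 0.2586],
 [0.2586, 1]]


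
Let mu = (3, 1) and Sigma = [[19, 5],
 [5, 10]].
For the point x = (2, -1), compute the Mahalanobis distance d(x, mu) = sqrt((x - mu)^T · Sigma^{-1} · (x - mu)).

Step 1 — centre the observation: (x - mu) = (-1, -2).

Step 2 — invert Sigma. det(Sigma) = 19·10 - (5)² = 165.
  Sigma^{-1} = (1/det) · [[d, -b], [-b, a]] = [[0.0606, -0.0303],
 [-0.0303, 0.1152]].

Step 3 — form the quadratic (x - mu)^T · Sigma^{-1} · (x - mu):
  Sigma^{-1} · (x - mu) = (0, -0.2).
  (x - mu)^T · [Sigma^{-1} · (x - mu)] = (-1)·(0) + (-2)·(-0.2) = 0.4.

Step 4 — take square root: d = √(0.4) ≈ 0.6325.

d(x, mu) = √(0.4) ≈ 0.6325


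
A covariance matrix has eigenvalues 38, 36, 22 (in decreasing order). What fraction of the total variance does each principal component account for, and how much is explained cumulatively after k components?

Step 1 — total variance = trace(Sigma) = Σ λ_i = 38 + 36 + 22 = 96.

Step 2 — fraction explained by component i = λ_i / Σ λ:
  PC1: 38/96 = 0.3958
  PC2: 36/96 = 0.375
  PC3: 22/96 = 0.2292

Step 3 — cumulative fraction after k components = (λ_1 + ... + λ_k) / Σ λ:
  k = 1: 38/96 = 0.3958
  k = 2: (38 + 36)/96 = 74/96 = 0.7708
  k = 3: (38 + 36 + 22)/96 = 96/96 = 1

Summary (fraction, with percent):

explained: PC1 0.3958 (39.58%), PC2 0.375 (37.5%), PC3 0.2292 (22.92%);  cumulative: 0.3958, 0.7708, 1


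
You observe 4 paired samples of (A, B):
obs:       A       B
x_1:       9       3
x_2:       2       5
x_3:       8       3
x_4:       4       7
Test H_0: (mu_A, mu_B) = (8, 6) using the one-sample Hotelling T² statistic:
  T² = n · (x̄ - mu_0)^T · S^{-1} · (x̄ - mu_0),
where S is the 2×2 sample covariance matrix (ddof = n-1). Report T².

Step 1 — sample mean vector:
  mean(A) = (9 + 2 + 8 + 4) / 4 = 23/4 = 5.75
  mean(B) = (3 + 5 + 3 + 7) / 4 = 18/4 = 4.5
  x̄ = (5.75, 4.5),  deviation x̄ - mu_0 = (5.75, 4.5) - (8, 6) = (-2.25, -1.5).

Step 2 — sample covariance matrix, S[i,j] = (1/(n-1)) · Σ_k (x_{k,i} - mean_i) · (x_{k,j} - mean_j), divisor n-1 = 3:
  S[A,A] = ((3.25)·(3.25) + (-3.75)·(-3.75) + (2.25)·(2.25) + (-1.75)·(-1.75)) / 3 = 32.75/3 = 10.9167
  S[A,B] = ((3.25)·(-1.5) + (-3.75)·(0.5) + (2.25)·(-1.5) + (-1.75)·(2.5)) / 3 = -14.5/3 = -4.8333
  S[B,B] = ((-1.5)·(-1.5) + (0.5)·(0.5) + (-1.5)·(-1.5) + (2.5)·(2.5)) / 3 = 11/3 = 3.6667
  S = [[10.9167, -4.8333],
 [-4.8333, 3.6667]].

Step 3 — invert S. det(S) = 10.9167·3.6667 - (-4.8333)² = 16.6667.
  S^{-1} = (1/det) · [[d, -b], [-b, a]] = [[0.22, 0.29],
 [0.29, 0.655]].

Step 4 — quadratic form (x̄ - mu_0)^T · S^{-1} · (x̄ - mu_0):
  S^{-1} · (x̄ - mu_0) = (-0.93, -1.635),
  (x̄ - mu_0)^T · [...] = (-2.25)·(-0.93) + (-1.5)·(-1.635) = 4.545.

Step 5 — scale by n: T² = 4 · 4.545 = 18.18.

T² ≈ 18.18


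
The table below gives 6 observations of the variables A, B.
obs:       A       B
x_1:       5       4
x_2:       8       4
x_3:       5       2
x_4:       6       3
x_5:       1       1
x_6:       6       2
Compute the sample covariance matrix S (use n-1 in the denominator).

Step 1 — column means:
  mean(A) = (5 + 8 + 5 + 6 + 1 + 6) / 6 = 31/6 = 5.1667
  mean(B) = (4 + 4 + 2 + 3 + 1 + 2) / 6 = 16/6 = 2.6667

Step 2 — sample covariance S[i,j] = (1/(n-1)) · Σ_k (x_{k,i} - mean_i) · (x_{k,j} - mean_j), with n-1 = 5.
  S[A,A] = ((-0.1667)·(-0.1667) + (2.8333)·(2.8333) + (-0.1667)·(-0.1667) + (0.8333)·(0.8333) + (-4.1667)·(-4.1667) + (0.8333)·(0.8333)) / 5 = 26.8333/5 = 5.3667
  S[A,B] = ((-0.1667)·(1.3333) + (2.8333)·(1.3333) + (-0.1667)·(-0.6667) + (0.8333)·(0.3333) + (-4.1667)·(-1.6667) + (0.8333)·(-0.6667)) / 5 = 10.3333/5 = 2.0667
  S[B,B] = ((1.3333)·(1.3333) + (1.3333)·(1.3333) + (-0.6667)·(-0.6667) + (0.3333)·(0.3333) + (-1.6667)·(-1.6667) + (-0.6667)·(-0.6667)) / 5 = 7.3333/5 = 1.4667

S is symmetric (S[j,i] = S[i,j]). Assembling:

S = [[5.3667, 2.0667],
 [2.0667, 1.4667]]


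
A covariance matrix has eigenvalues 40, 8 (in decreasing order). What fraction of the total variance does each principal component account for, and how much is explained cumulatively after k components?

Step 1 — total variance = trace(Sigma) = Σ λ_i = 40 + 8 = 48.

Step 2 — fraction explained by component i = λ_i / Σ λ:
  PC1: 40/48 = 0.8333
  PC2: 8/48 = 0.1667

Step 3 — cumulative fraction after k components = (λ_1 + ... + λ_k) / Σ λ:
  k = 1: 40/48 = 0.8333
  k = 2: (40 + 8)/48 = 48/48 = 1

Summary (fraction, with percent):

explained: PC1 0.8333 (83.33%), PC2 0.1667 (16.67%);  cumulative: 0.8333, 1


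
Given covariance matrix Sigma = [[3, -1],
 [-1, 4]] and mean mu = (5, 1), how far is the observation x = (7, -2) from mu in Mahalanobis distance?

Step 1 — centre the observation: (x - mu) = (2, -3).

Step 2 — invert Sigma. det(Sigma) = 3·4 - (-1)² = 11.
  Sigma^{-1} = (1/det) · [[d, -b], [-b, a]] = [[0.3636, 0.0909],
 [0.0909, 0.2727]].

Step 3 — form the quadratic (x - mu)^T · Sigma^{-1} · (x - mu):
  Sigma^{-1} · (x - mu) = (0.4545, -0.6364).
  (x - mu)^T · [Sigma^{-1} · (x - mu)] = (2)·(0.4545) + (-3)·(-0.6364) = 2.8182.

Step 4 — take square root: d = √(2.8182) ≈ 1.6787.

d(x, mu) = √(2.8182) ≈ 1.6787
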